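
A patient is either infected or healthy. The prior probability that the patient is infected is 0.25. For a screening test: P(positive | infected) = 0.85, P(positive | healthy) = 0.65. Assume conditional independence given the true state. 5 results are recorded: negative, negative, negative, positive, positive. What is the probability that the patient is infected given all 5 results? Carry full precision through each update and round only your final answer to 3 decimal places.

0.043

Each posterior becomes the prior for the next update.
After 'negative': P(infected) = 0.15·0.2500 / (0.15·0.2500 + 0.35·0.7500) ≈ 0.1250
After 'negative': P(infected) = 0.15·0.1250 / (0.15·0.1250 + 0.35·0.8750) ≈ 0.0577
After 'negative': P(infected) = 0.15·0.0577 / (0.15·0.0577 + 0.35·0.9423) ≈ 0.0256
After 'positive': P(infected) = 0.85·0.0256 / (0.85·0.0256 + 0.65·0.9744) ≈ 0.0332
After 'positive': P(infected) = 0.85·0.0332 / (0.85·0.0332 + 0.65·0.9668) ≈ 0.0429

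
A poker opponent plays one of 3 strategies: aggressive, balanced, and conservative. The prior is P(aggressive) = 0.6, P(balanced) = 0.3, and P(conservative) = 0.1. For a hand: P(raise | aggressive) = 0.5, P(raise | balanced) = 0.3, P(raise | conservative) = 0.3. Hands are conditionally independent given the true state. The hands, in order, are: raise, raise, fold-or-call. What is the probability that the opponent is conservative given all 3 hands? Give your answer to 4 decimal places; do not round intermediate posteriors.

Each posterior becomes the prior for the next update.
After 'raise': normaliser = 0.5·0.6000 + 0.3·0.3000 + 0.3·0.1000; P(aggressive) ≈ 0.7143, P(balanced) ≈ 0.2143, P(conservative) ≈ 0.0714
After 'raise': normaliser = 0.5·0.7143 + 0.3·0.2143 + 0.3·0.0714; P(aggressive) ≈ 0.8065, P(balanced) ≈ 0.1452, P(conservative) ≈ 0.0484
After 'fold-or-call': normaliser = 0.5·0.8065 + 0.7·0.1452 + 0.7·0.0484; P(aggressive) ≈ 0.7485, P(balanced) ≈ 0.1886, P(conservative) ≈ 0.0629

0.0629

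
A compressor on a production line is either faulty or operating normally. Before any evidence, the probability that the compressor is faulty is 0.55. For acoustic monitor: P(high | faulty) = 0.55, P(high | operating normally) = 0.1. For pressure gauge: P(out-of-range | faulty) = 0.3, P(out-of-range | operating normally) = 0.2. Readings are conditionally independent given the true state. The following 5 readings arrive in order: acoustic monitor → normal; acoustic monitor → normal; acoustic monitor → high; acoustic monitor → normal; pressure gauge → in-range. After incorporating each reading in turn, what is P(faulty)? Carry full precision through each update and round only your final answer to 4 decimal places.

After acoustic monitor='normal': P(faulty) = 0.45·0.5500 / (0.45·0.5500 + 0.9·0.4500) ≈ 0.3793
After acoustic monitor='normal': P(faulty) = 0.45·0.3793 / (0.45·0.3793 + 0.9·0.6207) ≈ 0.2340
After acoustic monitor='high': P(faulty) = 0.55·0.2340 / (0.55·0.2340 + 0.1·0.7660) ≈ 0.6269
After acoustic monitor='normal': P(faulty) = 0.45·0.6269 / (0.45·0.6269 + 0.9·0.3731) ≈ 0.4566
After pressure gauge='in-range': P(faulty) = 0.7·0.4566 / (0.7·0.4566 + 0.8·0.5434) ≈ 0.4237

0.4237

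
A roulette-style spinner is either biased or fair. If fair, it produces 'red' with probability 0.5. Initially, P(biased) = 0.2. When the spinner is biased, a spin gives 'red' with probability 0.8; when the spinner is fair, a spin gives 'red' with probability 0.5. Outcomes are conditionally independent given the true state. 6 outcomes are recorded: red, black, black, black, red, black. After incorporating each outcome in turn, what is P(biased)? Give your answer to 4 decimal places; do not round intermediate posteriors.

0.0161

After 'red': P(biased) = 0.8·0.2000 / (0.8·0.2000 + 0.5·0.8000) ≈ 0.2857
After 'black': P(biased) = 0.2·0.2857 / (0.2·0.2857 + 0.5·0.7143) ≈ 0.1379
After 'black': P(biased) = 0.2·0.1379 / (0.2·0.1379 + 0.5·0.8621) ≈ 0.0602
After 'black': P(biased) = 0.2·0.0602 / (0.2·0.0602 + 0.5·0.9398) ≈ 0.0250
After 'red': P(biased) = 0.8·0.0250 / (0.8·0.0250 + 0.5·0.9750) ≈ 0.0393
After 'black': P(biased) = 0.2·0.0393 / (0.2·0.0393 + 0.5·0.9607) ≈ 0.0161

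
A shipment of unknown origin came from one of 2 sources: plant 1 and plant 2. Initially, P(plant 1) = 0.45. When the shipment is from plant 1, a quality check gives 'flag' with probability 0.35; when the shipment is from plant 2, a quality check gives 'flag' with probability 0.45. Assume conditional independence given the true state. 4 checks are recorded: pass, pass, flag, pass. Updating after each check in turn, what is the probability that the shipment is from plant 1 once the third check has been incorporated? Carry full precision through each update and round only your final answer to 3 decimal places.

0.471

After 'pass': P(plant 1) = 0.65·0.4500 / (0.65·0.4500 + 0.55·0.5500) ≈ 0.4916
After 'pass': P(plant 1) = 0.65·0.4916 / (0.65·0.4916 + 0.55·0.5084) ≈ 0.5333
After 'flag': P(plant 1) = 0.35·0.5333 / (0.35·0.5333 + 0.45·0.4667) ≈ 0.4706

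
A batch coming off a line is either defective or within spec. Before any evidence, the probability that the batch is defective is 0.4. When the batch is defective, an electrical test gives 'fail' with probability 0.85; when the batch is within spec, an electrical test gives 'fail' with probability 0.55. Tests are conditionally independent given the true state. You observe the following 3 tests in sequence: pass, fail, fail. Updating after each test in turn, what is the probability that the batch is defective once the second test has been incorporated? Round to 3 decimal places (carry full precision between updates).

Each posterior becomes the prior for the next update.
After 'pass': P(defective) = 0.15·0.4000 / (0.15·0.4000 + 0.45·0.6000) ≈ 0.1818
After 'fail': P(defective) = 0.85·0.1818 / (0.85·0.1818 + 0.55·0.8182) ≈ 0.2556

0.256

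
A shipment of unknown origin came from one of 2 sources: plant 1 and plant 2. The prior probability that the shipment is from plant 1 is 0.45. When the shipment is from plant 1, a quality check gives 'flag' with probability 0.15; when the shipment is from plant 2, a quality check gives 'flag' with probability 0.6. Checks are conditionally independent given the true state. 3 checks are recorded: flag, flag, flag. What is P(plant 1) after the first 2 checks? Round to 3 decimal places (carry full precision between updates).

After 'flag': P(plant 1) = 0.15·0.4500 / (0.15·0.4500 + 0.6·0.5500) ≈ 0.1698
After 'flag': P(plant 1) = 0.15·0.1698 / (0.15·0.1698 + 0.6·0.8302) ≈ 0.0486

0.049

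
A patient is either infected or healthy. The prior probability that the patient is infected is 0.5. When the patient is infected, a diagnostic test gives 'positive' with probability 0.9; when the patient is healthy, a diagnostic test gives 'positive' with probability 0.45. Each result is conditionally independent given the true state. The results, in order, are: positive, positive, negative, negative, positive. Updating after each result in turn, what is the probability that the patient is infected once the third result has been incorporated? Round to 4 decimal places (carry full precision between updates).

After 'positive': P(infected) = 0.9·0.5000 / (0.9·0.5000 + 0.45·0.5000) ≈ 0.6667
After 'positive': P(infected) = 0.9·0.6667 / (0.9·0.6667 + 0.45·0.3333) ≈ 0.8000
After 'negative': P(infected) = 0.1·0.8000 / (0.1·0.8000 + 0.55·0.2000) ≈ 0.4211

0.4211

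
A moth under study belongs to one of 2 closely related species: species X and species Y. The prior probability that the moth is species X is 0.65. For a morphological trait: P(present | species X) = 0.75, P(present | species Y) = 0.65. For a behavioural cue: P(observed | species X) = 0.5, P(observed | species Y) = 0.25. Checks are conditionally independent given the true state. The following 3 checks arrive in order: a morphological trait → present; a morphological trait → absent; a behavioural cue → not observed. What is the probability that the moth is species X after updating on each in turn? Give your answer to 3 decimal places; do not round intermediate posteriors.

0.505

After a morphological trait='present': P(species X) = 0.75·0.6500 / (0.75·0.6500 + 0.65·0.3500) ≈ 0.6818
After a morphological trait='absent': P(species X) = 0.25·0.6818 / (0.25·0.6818 + 0.35·0.3182) ≈ 0.6048
After a behavioural cue='not observed': P(species X) = 0.5·0.6048 / (0.5·0.6048 + 0.75·0.3952) ≈ 0.5051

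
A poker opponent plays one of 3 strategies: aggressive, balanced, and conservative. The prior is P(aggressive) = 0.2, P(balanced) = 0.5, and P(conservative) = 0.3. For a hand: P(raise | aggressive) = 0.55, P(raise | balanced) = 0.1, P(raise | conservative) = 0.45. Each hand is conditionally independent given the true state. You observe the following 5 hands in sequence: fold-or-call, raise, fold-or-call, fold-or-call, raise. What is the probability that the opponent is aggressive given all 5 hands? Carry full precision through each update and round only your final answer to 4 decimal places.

After 'fold-or-call': normaliser = 0.45·0.2000 + 0.9·0.5000 + 0.55·0.3000; P(aggressive) ≈ 0.1277, P(balanced) ≈ 0.6383, P(conservative) ≈ 0.2340
After 'raise': normaliser = 0.55·0.1277 + 0.1·0.6383 + 0.45·0.2340; P(aggressive) ≈ 0.2933, P(balanced) ≈ 0.2667, P(conservative) ≈ 0.4400
After 'fold-or-call': normaliser = 0.45·0.2933 + 0.9·0.2667 + 0.55·0.4400; P(aggressive) ≈ 0.2150, P(balanced) ≈ 0.3909, P(conservative) ≈ 0.3941
After 'fold-or-call': normaliser = 0.45·0.2150 + 0.9·0.3909 + 0.55·0.3941; P(aggressive) ≈ 0.1454, P(balanced) ≈ 0.5288, P(conservative) ≈ 0.3258
After 'raise': normaliser = 0.55·0.1454 + 0.1·0.5288 + 0.45·0.3258; P(aggressive) ≈ 0.2862, P(balanced) ≈ 0.1892, P(conservative) ≈ 0.5246

0.2862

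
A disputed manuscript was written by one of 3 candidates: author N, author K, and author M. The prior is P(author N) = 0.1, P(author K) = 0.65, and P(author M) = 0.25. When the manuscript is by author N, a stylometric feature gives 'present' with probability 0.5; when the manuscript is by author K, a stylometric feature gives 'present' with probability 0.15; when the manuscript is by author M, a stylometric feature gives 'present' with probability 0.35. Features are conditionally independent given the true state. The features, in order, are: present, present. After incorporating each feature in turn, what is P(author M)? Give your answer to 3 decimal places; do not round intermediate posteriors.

After 'present': normaliser = 0.5·0.1000 + 0.15·0.6500 + 0.35·0.2500; P(author N) ≈ 0.2128, P(author K) ≈ 0.4149, P(author M) ≈ 0.3723
After 'present': normaliser = 0.5·0.2128 + 0.15·0.4149 + 0.35·0.3723; P(author N) ≈ 0.3559, P(author K) ≈ 0.2082, P(author M) ≈ 0.4359

0.436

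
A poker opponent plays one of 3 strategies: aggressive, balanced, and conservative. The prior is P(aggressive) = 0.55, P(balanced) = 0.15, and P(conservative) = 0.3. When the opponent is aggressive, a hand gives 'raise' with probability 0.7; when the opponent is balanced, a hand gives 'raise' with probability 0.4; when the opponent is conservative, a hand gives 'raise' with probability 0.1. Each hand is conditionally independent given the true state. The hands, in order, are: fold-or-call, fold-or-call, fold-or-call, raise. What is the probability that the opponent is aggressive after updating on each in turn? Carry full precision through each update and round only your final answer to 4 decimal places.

0.2299

After 'fold-or-call': normaliser = 0.3·0.5500 + 0.6·0.1500 + 0.9·0.3000; P(aggressive) ≈ 0.3143, P(balanced) ≈ 0.1714, P(conservative) ≈ 0.5143
After 'fold-or-call': normaliser = 0.3·0.3143 + 0.6·0.1714 + 0.9·0.5143; P(aggressive) ≈ 0.1429, P(balanced) ≈ 0.1558, P(conservative) ≈ 0.7013
After 'fold-or-call': normaliser = 0.3·0.1429 + 0.6·0.1558 + 0.9·0.7013; P(aggressive) ≈ 0.0558, P(balanced) ≈ 0.1218, P(conservative) ≈ 0.8223
After 'raise': normaliser = 0.7·0.0558 + 0.4·0.1218 + 0.1·0.8223; P(aggressive) ≈ 0.2299, P(balanced) ≈ 0.2866, P(conservative) ≈ 0.4836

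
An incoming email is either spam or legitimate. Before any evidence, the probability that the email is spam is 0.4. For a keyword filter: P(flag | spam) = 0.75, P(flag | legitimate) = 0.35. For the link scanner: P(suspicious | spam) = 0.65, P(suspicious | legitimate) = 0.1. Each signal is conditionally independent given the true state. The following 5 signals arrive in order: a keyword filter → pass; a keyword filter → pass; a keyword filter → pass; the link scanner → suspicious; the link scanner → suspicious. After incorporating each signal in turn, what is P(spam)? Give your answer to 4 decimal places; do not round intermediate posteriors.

Each posterior becomes the prior for the next update.
After a keyword filter='pass': P(spam) = 0.25·0.4000 / (0.25·0.4000 + 0.65·0.6000) ≈ 0.2041
After a keyword filter='pass': P(spam) = 0.25·0.2041 / (0.25·0.2041 + 0.65·0.7959) ≈ 0.0898
After a keyword filter='pass': P(spam) = 0.25·0.0898 / (0.25·0.0898 + 0.65·0.9102) ≈ 0.0365
After the link scanner='suspicious': P(spam) = 0.65·0.0365 / (0.65·0.0365 + 0.1·0.9635) ≈ 0.1978
After the link scanner='suspicious': P(spam) = 0.65·0.1978 / (0.65·0.1978 + 0.1·0.8022) ≈ 0.6158

0.6158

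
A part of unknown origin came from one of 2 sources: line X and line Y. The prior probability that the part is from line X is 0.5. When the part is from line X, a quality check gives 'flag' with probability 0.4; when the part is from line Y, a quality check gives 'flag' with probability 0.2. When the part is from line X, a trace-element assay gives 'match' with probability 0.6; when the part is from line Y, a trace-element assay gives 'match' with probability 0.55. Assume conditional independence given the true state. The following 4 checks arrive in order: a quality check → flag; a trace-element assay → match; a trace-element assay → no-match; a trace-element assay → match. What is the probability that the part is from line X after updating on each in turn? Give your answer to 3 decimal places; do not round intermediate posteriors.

After a quality check='flag': P(line X) = 0.4·0.5000 / (0.4·0.5000 + 0.2·0.5000) ≈ 0.6667
After a trace-element assay='match': P(line X) = 0.6·0.6667 / (0.6·0.6667 + 0.55·0.3333) ≈ 0.6857
After a trace-element assay='no-match': P(line X) = 0.4·0.6857 / (0.4·0.6857 + 0.45·0.3143) ≈ 0.6598
After a trace-element assay='match': P(line X) = 0.6·0.6598 / (0.6·0.6598 + 0.55·0.3402) ≈ 0.6790

0.679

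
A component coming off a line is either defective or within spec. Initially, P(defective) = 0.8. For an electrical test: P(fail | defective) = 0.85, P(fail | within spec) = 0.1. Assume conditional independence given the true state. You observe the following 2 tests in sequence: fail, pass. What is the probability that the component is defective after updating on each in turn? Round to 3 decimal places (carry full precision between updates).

0.850

After 'fail': P(defective) = 0.85·0.8000 / (0.85·0.8000 + 0.1·0.2000) ≈ 0.9714
After 'pass': P(defective) = 0.15·0.9714 / (0.15·0.9714 + 0.9·0.0286) ≈ 0.8500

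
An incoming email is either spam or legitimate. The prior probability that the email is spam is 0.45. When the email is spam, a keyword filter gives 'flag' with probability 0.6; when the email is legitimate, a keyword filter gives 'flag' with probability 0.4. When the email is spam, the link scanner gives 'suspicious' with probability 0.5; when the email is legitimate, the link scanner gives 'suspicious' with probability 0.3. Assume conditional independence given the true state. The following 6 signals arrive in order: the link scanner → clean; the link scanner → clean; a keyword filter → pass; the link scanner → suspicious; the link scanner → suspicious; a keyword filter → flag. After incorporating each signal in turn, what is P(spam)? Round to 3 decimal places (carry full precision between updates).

0.537

After the link scanner='clean': P(spam) = 0.5·0.4500 / (0.5·0.4500 + 0.7·0.5500) ≈ 0.3689
After the link scanner='clean': P(spam) = 0.5·0.3689 / (0.5·0.3689 + 0.7·0.6311) ≈ 0.2945
After a keyword filter='pass': P(spam) = 0.4·0.2945 / (0.4·0.2945 + 0.6·0.7055) ≈ 0.2177
After the link scanner='suspicious': P(spam) = 0.5·0.2177 / (0.5·0.2177 + 0.3·0.7823) ≈ 0.3169
After the link scanner='suspicious': P(spam) = 0.5·0.3169 / (0.5·0.3169 + 0.3·0.6831) ≈ 0.4360
After a keyword filter='flag': P(spam) = 0.6·0.4360 / (0.6·0.4360 + 0.4·0.5640) ≈ 0.5369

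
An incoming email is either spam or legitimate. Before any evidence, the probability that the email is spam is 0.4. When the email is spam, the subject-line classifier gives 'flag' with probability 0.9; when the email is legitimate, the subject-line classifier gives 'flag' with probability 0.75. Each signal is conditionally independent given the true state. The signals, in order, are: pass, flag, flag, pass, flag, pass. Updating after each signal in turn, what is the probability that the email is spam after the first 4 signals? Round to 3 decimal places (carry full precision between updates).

Apply Bayes' rule sequentially, carrying P(spam) forward.
After 'pass': P(spam) = 0.1·0.4000 / (0.1·0.4000 + 0.25·0.6000) ≈ 0.2105
After 'flag': P(spam) = 0.9·0.2105 / (0.9·0.2105 + 0.75·0.7895) ≈ 0.2424
After 'flag': P(spam) = 0.9·0.2424 / (0.9·0.2424 + 0.75·0.7576) ≈ 0.2775
After 'pass': P(spam) = 0.1·0.2775 / (0.1·0.2775 + 0.25·0.7225) ≈ 0.1331

0.133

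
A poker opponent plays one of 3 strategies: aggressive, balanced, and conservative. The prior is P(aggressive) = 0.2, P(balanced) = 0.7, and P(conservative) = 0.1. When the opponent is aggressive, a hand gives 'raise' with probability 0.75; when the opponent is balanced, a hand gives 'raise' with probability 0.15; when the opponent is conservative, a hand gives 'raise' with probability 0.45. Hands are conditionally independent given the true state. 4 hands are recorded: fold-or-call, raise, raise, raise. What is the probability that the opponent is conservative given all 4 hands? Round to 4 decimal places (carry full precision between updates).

Each posterior becomes the prior for the next update.
After 'fold-or-call': normaliser = 0.25·0.2000 + 0.85·0.7000 + 0.55·0.1000; P(aggressive) ≈ 0.0714, P(balanced) ≈ 0.8500, P(conservative) ≈ 0.0786
After 'raise': normaliser = 0.75·0.0714 + 0.15·0.8500 + 0.45·0.0786; P(aggressive) ≈ 0.2475, P(balanced) ≈ 0.5891, P(conservative) ≈ 0.1634
After 'raise': normaliser = 0.75·0.2475 + 0.15·0.5891 + 0.45·0.1634; P(aggressive) ≈ 0.5342, P(balanced) ≈ 0.2543, P(conservative) ≈ 0.2115
After 'raise': normaliser = 0.75·0.5342 + 0.15·0.2543 + 0.45·0.2115; P(aggressive) ≈ 0.7503, P(balanced) ≈ 0.0714, P(conservative) ≈ 0.1783

0.1783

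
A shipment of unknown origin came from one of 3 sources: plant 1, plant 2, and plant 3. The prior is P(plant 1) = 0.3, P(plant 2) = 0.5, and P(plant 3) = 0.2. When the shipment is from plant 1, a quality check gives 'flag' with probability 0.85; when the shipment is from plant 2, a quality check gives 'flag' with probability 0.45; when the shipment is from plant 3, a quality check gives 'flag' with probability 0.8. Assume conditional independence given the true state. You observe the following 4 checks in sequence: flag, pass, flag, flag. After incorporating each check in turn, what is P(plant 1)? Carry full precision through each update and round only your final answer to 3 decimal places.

0.378

After 'flag': normaliser = 0.85·0.3000 + 0.45·0.5000 + 0.8·0.2000; P(plant 1) ≈ 0.3984, P(plant 2) ≈ 0.3516, P(plant 3) ≈ 0.2500
After 'pass': normaliser = 0.15·0.3984 + 0.55·0.3516 + 0.2·0.2500; P(plant 1) ≈ 0.1972, P(plant 2) ≈ 0.6379, P(plant 3) ≈ 0.1649
After 'flag': normaliser = 0.85·0.1972 + 0.45·0.6379 + 0.8·0.1649; P(plant 1) ≈ 0.2857, P(plant 2) ≈ 0.4893, P(plant 3) ≈ 0.2250
After 'flag': normaliser = 0.85·0.2857 + 0.45·0.4893 + 0.8·0.2250; P(plant 1) ≈ 0.3777, P(plant 2) ≈ 0.3425, P(plant 3) ≈ 0.2799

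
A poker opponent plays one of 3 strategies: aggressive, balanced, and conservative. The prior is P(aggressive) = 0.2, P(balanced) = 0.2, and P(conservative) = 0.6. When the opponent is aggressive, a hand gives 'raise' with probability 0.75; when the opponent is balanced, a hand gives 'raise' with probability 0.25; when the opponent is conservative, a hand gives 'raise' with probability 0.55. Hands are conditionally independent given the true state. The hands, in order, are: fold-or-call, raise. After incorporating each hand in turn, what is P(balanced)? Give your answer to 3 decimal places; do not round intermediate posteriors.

0.168

Each posterior becomes the prior for the next update.
After 'fold-or-call': normaliser = 0.25·0.2000 + 0.75·0.2000 + 0.45·0.6000; P(aggressive) ≈ 0.1064, P(balanced) ≈ 0.3191, P(conservative) ≈ 0.5745
After 'raise': normaliser = 0.75·0.1064 + 0.25·0.3191 + 0.55·0.5745; P(aggressive) ≈ 0.1678, P(balanced) ≈ 0.1678, P(conservative) ≈ 0.6644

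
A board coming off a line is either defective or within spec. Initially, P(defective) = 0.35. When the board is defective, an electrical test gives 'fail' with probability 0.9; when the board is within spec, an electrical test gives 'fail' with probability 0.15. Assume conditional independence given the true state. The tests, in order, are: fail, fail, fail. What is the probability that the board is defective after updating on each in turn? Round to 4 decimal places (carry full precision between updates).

0.9915

After 'fail': P(defective) = 0.9·0.3500 / (0.9·0.3500 + 0.15·0.6500) ≈ 0.7636
After 'fail': P(defective) = 0.9·0.7636 / (0.9·0.7636 + 0.15·0.2364) ≈ 0.9509
After 'fail': P(defective) = 0.9·0.9509 / (0.9·0.9509 + 0.15·0.0491) ≈ 0.9915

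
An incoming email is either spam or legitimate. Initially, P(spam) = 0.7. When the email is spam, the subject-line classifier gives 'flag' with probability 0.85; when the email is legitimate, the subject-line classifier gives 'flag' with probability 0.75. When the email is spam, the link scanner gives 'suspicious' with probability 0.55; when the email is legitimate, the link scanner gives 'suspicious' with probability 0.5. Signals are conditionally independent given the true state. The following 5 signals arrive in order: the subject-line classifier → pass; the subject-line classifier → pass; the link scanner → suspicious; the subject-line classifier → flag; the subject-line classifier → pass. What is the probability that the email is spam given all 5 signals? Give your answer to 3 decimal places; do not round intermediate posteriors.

After the subject-line classifier='pass': P(spam) = 0.15·0.7000 / (0.15·0.7000 + 0.25·0.3000) ≈ 0.5833
After the subject-line classifier='pass': P(spam) = 0.15·0.5833 / (0.15·0.5833 + 0.25·0.4167) ≈ 0.4565
After the link scanner='suspicious': P(spam) = 0.55·0.4565 / (0.55·0.4565 + 0.5·0.5435) ≈ 0.4802
After the subject-line classifier='flag': P(spam) = 0.85·0.4802 / (0.85·0.4802 + 0.75·0.5198) ≈ 0.5115
After the subject-line classifier='pass': P(spam) = 0.15·0.5115 / (0.15·0.5115 + 0.25·0.4885) ≈ 0.3859

0.386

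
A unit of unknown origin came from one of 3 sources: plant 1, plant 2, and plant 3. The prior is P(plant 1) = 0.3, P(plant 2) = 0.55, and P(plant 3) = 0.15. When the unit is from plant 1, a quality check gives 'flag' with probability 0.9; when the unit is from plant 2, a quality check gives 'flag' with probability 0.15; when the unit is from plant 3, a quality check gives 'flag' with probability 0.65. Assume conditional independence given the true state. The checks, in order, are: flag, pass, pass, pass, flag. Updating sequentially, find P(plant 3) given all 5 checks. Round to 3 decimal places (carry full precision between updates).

0.257

After 'flag': normaliser = 0.9·0.3000 + 0.15·0.5500 + 0.65·0.1500; P(plant 1) ≈ 0.6000, P(plant 2) ≈ 0.1833, P(plant 3) ≈ 0.2167
After 'pass': normaliser = 0.1·0.6000 + 0.85·0.1833 + 0.35·0.2167; P(plant 1) ≈ 0.2057, P(plant 2) ≈ 0.5343, P(plant 3) ≈ 0.2600
After 'pass': normaliser = 0.1·0.2057 + 0.85·0.5343 + 0.35·0.2600; P(plant 1) ≈ 0.0364, P(plant 2) ≈ 0.8028, P(plant 3) ≈ 0.1609
After 'pass': normaliser = 0.1·0.0364 + 0.85·0.8028 + 0.35·0.1609; P(plant 1) ≈ 0.0049, P(plant 2) ≈ 0.9193, P(plant 3) ≈ 0.0758
After 'flag': normaliser = 0.9·0.0049 + 0.15·0.9193 + 0.65·0.0758; P(plant 1) ≈ 0.0230, P(plant 2) ≈ 0.7197, P(plant 3) ≈ 0.2573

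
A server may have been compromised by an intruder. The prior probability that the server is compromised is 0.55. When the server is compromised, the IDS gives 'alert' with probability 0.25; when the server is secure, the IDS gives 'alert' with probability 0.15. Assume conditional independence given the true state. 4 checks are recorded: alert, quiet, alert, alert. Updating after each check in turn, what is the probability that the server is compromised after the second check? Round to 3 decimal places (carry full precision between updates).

After 'alert': P(compromised) = 0.25·0.5500 / (0.25·0.5500 + 0.15·0.4500) ≈ 0.6707
After 'quiet': P(compromised) = 0.75·0.6707 / (0.75·0.6707 + 0.85·0.3293) ≈ 0.6425

0.643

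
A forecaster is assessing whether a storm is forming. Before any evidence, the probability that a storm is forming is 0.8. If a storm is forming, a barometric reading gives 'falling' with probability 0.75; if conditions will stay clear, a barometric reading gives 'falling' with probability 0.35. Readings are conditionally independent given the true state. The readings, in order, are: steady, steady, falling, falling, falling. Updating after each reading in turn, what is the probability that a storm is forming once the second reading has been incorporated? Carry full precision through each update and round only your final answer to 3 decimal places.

After 'steady': P(storm) = 0.25·0.8000 / (0.25·0.8000 + 0.65·0.2000) ≈ 0.6061
After 'steady': P(storm) = 0.25·0.6061 / (0.25·0.6061 + 0.65·0.3939) ≈ 0.3717

0.372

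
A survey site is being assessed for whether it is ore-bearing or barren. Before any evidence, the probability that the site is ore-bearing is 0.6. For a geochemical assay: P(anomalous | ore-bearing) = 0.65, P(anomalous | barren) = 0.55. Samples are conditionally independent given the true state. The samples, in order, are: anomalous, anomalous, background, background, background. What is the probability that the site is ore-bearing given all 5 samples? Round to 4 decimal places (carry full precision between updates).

After 'anomalous': P(ore) = 0.65·0.6000 / (0.65·0.6000 + 0.55·0.4000) ≈ 0.6393
After 'anomalous': P(ore) = 0.65·0.6393 / (0.65·0.6393 + 0.55·0.3607) ≈ 0.6769
After 'background': P(ore) = 0.35·0.6769 / (0.35·0.6769 + 0.45·0.3231) ≈ 0.6197
After 'background': P(ore) = 0.35·0.6197 / (0.35·0.6197 + 0.45·0.3803) ≈ 0.5590
After 'background': P(ore) = 0.35·0.5590 / (0.35·0.5590 + 0.45·0.4410) ≈ 0.4964

0.4964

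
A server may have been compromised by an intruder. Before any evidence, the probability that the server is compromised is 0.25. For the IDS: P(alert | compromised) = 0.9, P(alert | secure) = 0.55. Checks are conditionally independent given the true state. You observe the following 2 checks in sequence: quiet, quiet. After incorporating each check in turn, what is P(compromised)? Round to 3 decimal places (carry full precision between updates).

Each posterior becomes the prior for the next update.
After 'quiet': P(compromised) = 0.1·0.2500 / (0.1·0.2500 + 0.45·0.7500) ≈ 0.0690
After 'quiet': P(compromised) = 0.1·0.0690 / (0.1·0.0690 + 0.45·0.9310) ≈ 0.0162

0.016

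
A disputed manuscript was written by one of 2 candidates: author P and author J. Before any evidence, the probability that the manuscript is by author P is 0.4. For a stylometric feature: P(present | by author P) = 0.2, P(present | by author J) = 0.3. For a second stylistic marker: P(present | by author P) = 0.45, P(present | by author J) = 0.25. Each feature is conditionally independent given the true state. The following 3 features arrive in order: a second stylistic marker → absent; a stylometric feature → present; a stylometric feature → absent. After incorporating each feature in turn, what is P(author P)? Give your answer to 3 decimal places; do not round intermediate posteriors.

Apply Bayes' rule sequentially, carrying P(author P) forward.
After a second stylistic marker='absent': P(author P) = 0.55·0.4000 / (0.55·0.4000 + 0.75·0.6000) ≈ 0.3284
After a stylometric feature='present': P(author P) = 0.2·0.3284 / (0.2·0.3284 + 0.3·0.6716) ≈ 0.2458
After a stylometric feature='absent': P(author P) = 0.8·0.2458 / (0.8·0.2458 + 0.7·0.7542) ≈ 0.2714

0.271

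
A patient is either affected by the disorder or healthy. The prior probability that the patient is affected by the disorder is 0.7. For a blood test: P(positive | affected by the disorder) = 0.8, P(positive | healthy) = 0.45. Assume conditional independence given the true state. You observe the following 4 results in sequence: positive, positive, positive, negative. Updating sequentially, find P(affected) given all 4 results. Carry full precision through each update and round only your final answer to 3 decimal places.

0.827

After 'positive': P(affected) = 0.8·0.7000 / (0.8·0.7000 + 0.45·0.3000) ≈ 0.8058
After 'positive': P(affected) = 0.8·0.8058 / (0.8·0.8058 + 0.45·0.1942) ≈ 0.8806
After 'positive': P(affected) = 0.8·0.8806 / (0.8·0.8806 + 0.45·0.1194) ≈ 0.9291
After 'negative': P(affected) = 0.2·0.9291 / (0.2·0.9291 + 0.55·0.0709) ≈ 0.8266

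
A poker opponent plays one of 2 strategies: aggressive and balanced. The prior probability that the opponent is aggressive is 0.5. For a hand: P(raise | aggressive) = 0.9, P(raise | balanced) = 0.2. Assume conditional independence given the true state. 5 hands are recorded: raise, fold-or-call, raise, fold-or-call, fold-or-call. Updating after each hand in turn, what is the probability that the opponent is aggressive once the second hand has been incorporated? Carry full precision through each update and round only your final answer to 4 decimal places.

0.3600

Each posterior becomes the prior for the next update.
After 'raise': P(aggressive) = 0.9·0.5000 / (0.9·0.5000 + 0.2·0.5000) ≈ 0.8182
After 'fold-or-call': P(aggressive) = 0.1·0.8182 / (0.1·0.8182 + 0.8·0.1818) ≈ 0.3600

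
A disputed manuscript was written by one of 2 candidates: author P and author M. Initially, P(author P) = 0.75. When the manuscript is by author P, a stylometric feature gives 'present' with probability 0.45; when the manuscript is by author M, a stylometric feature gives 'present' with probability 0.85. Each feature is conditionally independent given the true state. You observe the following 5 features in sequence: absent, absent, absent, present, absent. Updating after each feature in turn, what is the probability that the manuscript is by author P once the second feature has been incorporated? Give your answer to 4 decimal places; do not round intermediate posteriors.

0.9758

After 'absent': P(author P) = 0.55·0.7500 / (0.55·0.7500 + 0.15·0.2500) ≈ 0.9167
After 'absent': P(author P) = 0.55·0.9167 / (0.55·0.9167 + 0.15·0.0833) ≈ 0.9758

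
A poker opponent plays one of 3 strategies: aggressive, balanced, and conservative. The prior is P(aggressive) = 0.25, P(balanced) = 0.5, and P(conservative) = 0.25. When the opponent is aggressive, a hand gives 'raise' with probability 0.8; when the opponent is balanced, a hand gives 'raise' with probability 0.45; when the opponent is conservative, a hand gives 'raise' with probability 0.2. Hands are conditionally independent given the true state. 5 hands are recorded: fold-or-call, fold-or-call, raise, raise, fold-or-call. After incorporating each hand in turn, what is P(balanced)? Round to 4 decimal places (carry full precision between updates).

After 'fold-or-call': normaliser = 0.2·0.2500 + 0.55·0.5000 + 0.8·0.2500; P(aggressive) ≈ 0.0952, P(balanced) ≈ 0.5238, P(conservative) ≈ 0.3810
After 'fold-or-call': normaliser = 0.2·0.0952 + 0.55·0.5238 + 0.8·0.3810; P(aggressive) ≈ 0.0311, P(balanced) ≈ 0.4708, P(conservative) ≈ 0.4981
After 'raise': normaliser = 0.8·0.0311 + 0.45·0.4708 + 0.2·0.4981; P(aggressive) ≈ 0.0740, P(balanced) ≈ 0.6298, P(conservative) ≈ 0.2961
After 'raise': normaliser = 0.8·0.0740 + 0.45·0.6298 + 0.2·0.2961; P(aggressive) ≈ 0.1474, P(balanced) ≈ 0.7053, P(conservative) ≈ 0.1474
After 'fold-or-call': normaliser = 0.2·0.1474 + 0.55·0.7053 + 0.8·0.1474; P(aggressive) ≈ 0.0551, P(balanced) ≈ 0.7247, P(conservative) ≈ 0.2203

0.7247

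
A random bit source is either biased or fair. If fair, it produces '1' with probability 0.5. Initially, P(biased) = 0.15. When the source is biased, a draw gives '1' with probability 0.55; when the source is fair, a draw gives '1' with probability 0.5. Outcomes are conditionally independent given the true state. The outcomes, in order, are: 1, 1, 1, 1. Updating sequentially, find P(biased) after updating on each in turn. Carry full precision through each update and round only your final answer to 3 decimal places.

0.205

Each posterior becomes the prior for the next update.
After '1': P(biased) = 0.55·0.1500 / (0.55·0.1500 + 0.5·0.8500) ≈ 0.1626
After '1': P(biased) = 0.55·0.1626 / (0.55·0.1626 + 0.5·0.8374) ≈ 0.1760
After '1': P(biased) = 0.55·0.1760 / (0.55·0.1760 + 0.5·0.8240) ≈ 0.1902
After '1': P(biased) = 0.55·0.1902 / (0.55·0.1902 + 0.5·0.8098) ≈ 0.2053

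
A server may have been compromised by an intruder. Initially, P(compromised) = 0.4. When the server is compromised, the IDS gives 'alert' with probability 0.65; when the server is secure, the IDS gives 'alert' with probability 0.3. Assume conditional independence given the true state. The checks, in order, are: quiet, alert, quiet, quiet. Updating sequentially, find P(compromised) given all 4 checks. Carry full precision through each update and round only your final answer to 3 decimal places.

0.153

After 'quiet': P(compromised) = 0.35·0.4000 / (0.35·0.4000 + 0.7·0.6000) ≈ 0.2500
After 'alert': P(compromised) = 0.65·0.2500 / (0.65·0.2500 + 0.3·0.7500) ≈ 0.4194
After 'quiet': P(compromised) = 0.35·0.4194 / (0.35·0.4194 + 0.7·0.5806) ≈ 0.2653
After 'quiet': P(compromised) = 0.35·0.2653 / (0.35·0.2653 + 0.7·0.7347) ≈ 0.1529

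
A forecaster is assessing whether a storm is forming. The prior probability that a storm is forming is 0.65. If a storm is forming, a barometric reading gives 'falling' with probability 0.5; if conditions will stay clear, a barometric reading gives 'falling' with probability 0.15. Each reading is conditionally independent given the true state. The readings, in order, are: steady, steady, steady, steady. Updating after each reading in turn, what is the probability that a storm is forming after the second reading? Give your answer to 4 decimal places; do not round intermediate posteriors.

0.3912

After 'steady': P(storm) = 0.5·0.6500 / (0.5·0.6500 + 0.85·0.3500) ≈ 0.5221
After 'steady': P(storm) = 0.5·0.5221 / (0.5·0.5221 + 0.85·0.4779) ≈ 0.3912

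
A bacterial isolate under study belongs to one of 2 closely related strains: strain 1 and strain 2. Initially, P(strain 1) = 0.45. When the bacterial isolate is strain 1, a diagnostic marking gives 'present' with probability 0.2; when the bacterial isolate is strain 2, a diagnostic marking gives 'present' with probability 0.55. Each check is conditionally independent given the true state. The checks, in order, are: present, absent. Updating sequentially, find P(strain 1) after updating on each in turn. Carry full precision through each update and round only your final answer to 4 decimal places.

0.3459

After 'present': P(strain 1) = 0.2·0.4500 / (0.2·0.4500 + 0.55·0.5500) ≈ 0.2293
After 'absent': P(strain 1) = 0.8·0.2293 / (0.8·0.2293 + 0.45·0.7707) ≈ 0.3459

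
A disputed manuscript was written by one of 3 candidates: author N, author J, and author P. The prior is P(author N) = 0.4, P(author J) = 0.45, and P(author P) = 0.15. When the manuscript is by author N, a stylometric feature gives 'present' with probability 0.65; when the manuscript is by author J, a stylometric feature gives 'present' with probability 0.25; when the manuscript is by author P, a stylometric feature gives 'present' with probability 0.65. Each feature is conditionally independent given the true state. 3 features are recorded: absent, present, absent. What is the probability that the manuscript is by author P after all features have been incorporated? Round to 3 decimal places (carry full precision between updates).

After 'absent': normaliser = 0.35·0.4000 + 0.75·0.4500 + 0.35·0.1500; P(author N) ≈ 0.2642, P(author J) ≈ 0.6368, P(author P) ≈ 0.0991
After 'present': normaliser = 0.65·0.2642 + 0.25·0.6368 + 0.65·0.0991; P(author N) ≈ 0.4344, P(author J) ≈ 0.4027, P(author P) ≈ 0.1629
After 'absent': normaliser = 0.35·0.4344 + 0.75·0.4027 + 0.35·0.1629; P(author N) ≈ 0.2975, P(author J) ≈ 0.5910, P(author P) ≈ 0.1115

0.112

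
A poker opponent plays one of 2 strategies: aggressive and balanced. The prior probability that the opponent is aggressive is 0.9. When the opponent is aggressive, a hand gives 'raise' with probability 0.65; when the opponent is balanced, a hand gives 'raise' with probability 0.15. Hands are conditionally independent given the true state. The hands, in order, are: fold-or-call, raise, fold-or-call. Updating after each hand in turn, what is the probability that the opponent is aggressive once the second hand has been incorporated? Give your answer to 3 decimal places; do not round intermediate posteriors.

Apply Bayes' rule sequentially, carrying P(aggressive) forward.
After 'fold-or-call': P(aggressive) = 0.35·0.9000 / (0.35·0.9000 + 0.85·0.1000) ≈ 0.7875
After 'raise': P(aggressive) = 0.65·0.7875 / (0.65·0.7875 + 0.15·0.2125) ≈ 0.9414

0.941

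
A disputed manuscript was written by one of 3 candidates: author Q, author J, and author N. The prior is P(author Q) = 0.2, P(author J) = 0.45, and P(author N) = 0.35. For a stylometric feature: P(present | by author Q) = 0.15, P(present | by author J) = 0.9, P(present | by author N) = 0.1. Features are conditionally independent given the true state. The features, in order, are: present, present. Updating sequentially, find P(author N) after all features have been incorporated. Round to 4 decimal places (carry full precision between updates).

After 'present': normaliser = 0.15·0.2000 + 0.9·0.4500 + 0.1·0.3500; P(author Q) ≈ 0.0638, P(author J) ≈ 0.8617, P(author N) ≈ 0.0745
After 'present': normaliser = 0.15·0.0638 + 0.9·0.8617 + 0.1·0.0745; P(author Q) ≈ 0.0121, P(author J) ≈ 0.9785, P(author N) ≈ 0.0094

0.0094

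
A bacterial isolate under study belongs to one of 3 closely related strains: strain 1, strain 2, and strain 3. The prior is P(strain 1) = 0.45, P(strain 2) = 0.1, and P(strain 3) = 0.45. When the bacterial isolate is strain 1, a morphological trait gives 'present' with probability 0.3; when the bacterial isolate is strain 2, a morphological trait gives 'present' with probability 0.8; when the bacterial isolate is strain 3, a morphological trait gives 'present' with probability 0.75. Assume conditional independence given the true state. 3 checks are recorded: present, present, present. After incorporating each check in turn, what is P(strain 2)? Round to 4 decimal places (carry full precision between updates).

0.2022

After 'present': normaliser = 0.3·0.4500 + 0.8·0.1000 + 0.75·0.4500; P(strain 1) ≈ 0.2443, P(strain 2) ≈ 0.1448, P(strain 3) ≈ 0.6109
After 'present': normaliser = 0.3·0.2443 + 0.8·0.1448 + 0.75·0.6109; P(strain 1) ≈ 0.1132, P(strain 2) ≈ 0.1790, P(strain 3) ≈ 0.7078
After 'present': normaliser = 0.3·0.1132 + 0.8·0.1790 + 0.75·0.7078; P(strain 1) ≈ 0.0480, P(strain 2) ≈ 0.2022, P(strain 3) ≈ 0.7498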